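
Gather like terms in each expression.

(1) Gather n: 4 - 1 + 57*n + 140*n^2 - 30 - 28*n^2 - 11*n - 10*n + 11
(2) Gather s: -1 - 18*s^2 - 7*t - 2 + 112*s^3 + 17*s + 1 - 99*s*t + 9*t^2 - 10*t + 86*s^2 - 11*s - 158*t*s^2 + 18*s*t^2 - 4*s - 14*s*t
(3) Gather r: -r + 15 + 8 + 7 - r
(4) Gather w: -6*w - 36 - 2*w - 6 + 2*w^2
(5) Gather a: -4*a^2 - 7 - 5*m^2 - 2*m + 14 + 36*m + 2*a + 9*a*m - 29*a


(1) = 112*n^2 + 36*n - 16
(2) = 112*s^3 + s^2*(68 - 158*t) + s*(18*t^2 - 113*t + 2) + 9*t^2 - 17*t - 2
(3) = 30 - 2*r
(4) = 2*w^2 - 8*w - 42
(5) = -4*a^2 + a*(9*m - 27) - 5*m^2 + 34*m + 7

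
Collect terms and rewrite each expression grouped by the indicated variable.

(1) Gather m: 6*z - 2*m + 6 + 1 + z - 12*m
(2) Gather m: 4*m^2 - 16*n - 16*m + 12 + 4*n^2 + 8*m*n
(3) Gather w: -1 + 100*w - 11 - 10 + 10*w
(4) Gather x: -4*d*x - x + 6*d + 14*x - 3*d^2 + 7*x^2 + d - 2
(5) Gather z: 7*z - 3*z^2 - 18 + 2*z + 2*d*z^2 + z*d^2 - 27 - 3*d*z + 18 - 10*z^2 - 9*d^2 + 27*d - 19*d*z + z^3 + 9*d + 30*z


(1) = -14*m + 7*z + 7
(2) = 4*m^2 + m*(8*n - 16) + 4*n^2 - 16*n + 12
(3) = 110*w - 22
(4) = -3*d^2 + 7*d + 7*x^2 + x*(13 - 4*d) - 2
(5) = -9*d^2 + 36*d + z^3 + z^2*(2*d - 13) + z*(d^2 - 22*d + 39) - 27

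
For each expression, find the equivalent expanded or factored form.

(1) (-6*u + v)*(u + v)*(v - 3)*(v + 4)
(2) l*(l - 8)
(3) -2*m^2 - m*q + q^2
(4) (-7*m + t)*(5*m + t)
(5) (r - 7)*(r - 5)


(1) = -6*u^2*v^2 - 6*u^2*v + 72*u^2 - 5*u*v^3 - 5*u*v^2 + 60*u*v + v^4 + v^3 - 12*v^2
(2) = l^2 - 8*l
(3) = (-2*m + q)*(m + q)
(4) = -35*m^2 - 2*m*t + t^2
(5) = r^2 - 12*r + 35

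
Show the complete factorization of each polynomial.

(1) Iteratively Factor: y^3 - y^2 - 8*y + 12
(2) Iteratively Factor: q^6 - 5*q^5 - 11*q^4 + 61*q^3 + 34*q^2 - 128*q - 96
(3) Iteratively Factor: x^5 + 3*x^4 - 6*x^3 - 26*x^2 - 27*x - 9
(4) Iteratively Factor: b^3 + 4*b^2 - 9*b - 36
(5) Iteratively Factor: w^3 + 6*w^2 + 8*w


(1) = (y + 3)*(y^2 - 4*y + 4) = (y - 2)*(y + 3)*(y - 2)
(2) = (q - 4)*(q^5 - q^4 - 15*q^3 + q^2 + 38*q + 24) = (q - 4)*(q + 3)*(q^4 - 4*q^3 - 3*q^2 + 10*q + 8) = (q - 4)*(q - 2)*(q + 3)*(q^3 - 2*q^2 - 7*q - 4) = (q - 4)^2*(q - 2)*(q + 3)*(q^2 + 2*q + 1) = (q - 4)^2*(q - 2)*(q + 1)*(q + 3)*(q + 1)
(3) = (x + 3)*(x^4 - 6*x^2 - 8*x - 3) = (x + 1)*(x + 3)*(x^3 - x^2 - 5*x - 3) = (x + 1)^2*(x + 3)*(x^2 - 2*x - 3) = (x - 3)*(x + 1)^2*(x + 3)*(x + 1)
(4) = (b - 3)*(b^2 + 7*b + 12) = (b - 3)*(b + 4)*(b + 3)
(5) = (w + 2)*(w^2 + 4*w) = (w + 2)*(w + 4)*(w)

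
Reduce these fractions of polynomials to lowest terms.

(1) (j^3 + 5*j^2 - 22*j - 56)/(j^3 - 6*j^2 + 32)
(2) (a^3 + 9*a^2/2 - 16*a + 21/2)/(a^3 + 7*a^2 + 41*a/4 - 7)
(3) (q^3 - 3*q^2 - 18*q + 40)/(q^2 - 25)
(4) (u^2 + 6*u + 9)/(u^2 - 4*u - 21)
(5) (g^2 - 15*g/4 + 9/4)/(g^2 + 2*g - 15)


(1) = (j + 7)/(j - 4)
(2) = (4*a^3 + 18*a^2 - 64*a + 42)/(4*a^3 + 28*a^2 + 41*a - 28)
(3) = (q^2 + 2*q - 8)/(q + 5)
(4) = (u + 3)/(u - 7)
(5) = (4*g - 3)/(4*g + 20)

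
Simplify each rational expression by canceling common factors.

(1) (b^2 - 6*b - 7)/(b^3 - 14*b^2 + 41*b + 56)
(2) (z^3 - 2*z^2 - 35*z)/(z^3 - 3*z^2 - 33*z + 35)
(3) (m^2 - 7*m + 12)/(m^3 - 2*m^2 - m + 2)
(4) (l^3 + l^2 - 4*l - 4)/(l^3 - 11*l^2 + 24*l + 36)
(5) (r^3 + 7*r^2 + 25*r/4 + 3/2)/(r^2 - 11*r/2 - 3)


(1) = 1/(b - 8)
(2) = z/(z - 1)
(3) = (m^2 - 7*m + 12)/(m^3 - 2*m^2 - m + 2)
(4) = (l^2 - 4)/(l^2 - 12*l + 36)
(5) = (2*r^2 + 13*r + 6)/(2*r - 12)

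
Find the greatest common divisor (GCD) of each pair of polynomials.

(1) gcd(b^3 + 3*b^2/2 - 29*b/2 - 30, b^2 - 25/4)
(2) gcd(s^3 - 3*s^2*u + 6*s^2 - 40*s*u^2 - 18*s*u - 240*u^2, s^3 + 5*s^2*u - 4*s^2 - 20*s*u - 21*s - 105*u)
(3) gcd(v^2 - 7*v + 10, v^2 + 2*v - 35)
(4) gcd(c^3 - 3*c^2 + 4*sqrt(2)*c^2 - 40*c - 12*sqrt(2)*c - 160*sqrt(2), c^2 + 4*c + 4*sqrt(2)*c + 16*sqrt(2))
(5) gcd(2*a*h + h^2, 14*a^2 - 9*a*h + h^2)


(1) = gcd((b - 4)*(b + 5/2)*(b + 3), (b - 5/2)*(b + 5/2)) = b + 5/2
(2) = s + 5*u
(3) = v - 5
(4) = c + 4*sqrt(2)
(5) = 1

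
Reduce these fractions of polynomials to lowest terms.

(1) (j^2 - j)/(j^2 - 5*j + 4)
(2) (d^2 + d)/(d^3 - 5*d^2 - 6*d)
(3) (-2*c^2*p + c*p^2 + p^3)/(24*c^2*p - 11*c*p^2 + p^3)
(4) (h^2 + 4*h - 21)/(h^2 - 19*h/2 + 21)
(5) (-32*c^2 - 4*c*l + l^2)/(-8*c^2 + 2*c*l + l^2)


(1) = j/(j - 4)
(2) = 1/(d - 6)
(3) = (-2*c^2 + c*p + p^2)/(24*c^2 - 11*c*p + p^2)
(4) = (2*h^2 + 8*h - 42)/(2*h^2 - 19*h + 42)
(5) = (8*c - l)/(2*c - l)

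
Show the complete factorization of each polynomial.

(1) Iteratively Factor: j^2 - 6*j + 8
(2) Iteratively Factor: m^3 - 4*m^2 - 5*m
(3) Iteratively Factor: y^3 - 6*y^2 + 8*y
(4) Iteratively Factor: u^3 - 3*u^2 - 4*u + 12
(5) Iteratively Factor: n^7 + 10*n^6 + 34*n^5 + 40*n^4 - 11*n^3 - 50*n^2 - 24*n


(1) = (j - 2)*(j - 4)
(2) = (m - 5)*(m^2 + m) = m*(m - 5)*(m + 1)
(3) = (y)*(y^2 - 6*y + 8) = y*(y - 4)*(y - 2)
(4) = (u - 3)*(u^2 - 4) = (u - 3)*(u + 2)*(u - 2)
(5) = (n)*(n^6 + 10*n^5 + 34*n^4 + 40*n^3 - 11*n^2 - 50*n - 24) = n*(n + 4)*(n^5 + 6*n^4 + 10*n^3 - 11*n - 6) = n*(n + 1)*(n + 4)*(n^4 + 5*n^3 + 5*n^2 - 5*n - 6) = n*(n + 1)^2*(n + 4)*(n^3 + 4*n^2 + n - 6) = n*(n + 1)^2*(n + 3)*(n + 4)*(n^2 + n - 2) = n*(n + 1)^2*(n + 2)*(n + 3)*(n + 4)*(n - 1)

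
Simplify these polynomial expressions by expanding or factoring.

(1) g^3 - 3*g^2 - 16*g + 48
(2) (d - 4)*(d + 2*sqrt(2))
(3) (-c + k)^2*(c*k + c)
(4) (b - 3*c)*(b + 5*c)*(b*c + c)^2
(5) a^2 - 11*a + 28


(1) = (g - 4)*(g - 3)*(g + 4)
(2) = d^2 - 4*d + 2*sqrt(2)*d - 8*sqrt(2)
(3) = c^3*k + c^3 - 2*c^2*k^2 - 2*c^2*k + c*k^3 + c*k^2
(4) = b^4*c^2 + 2*b^3*c^3 + 2*b^3*c^2 - 15*b^2*c^4 + 4*b^2*c^3 + b^2*c^2 - 30*b*c^4 + 2*b*c^3 - 15*c^4
(5) = (a - 7)*(a - 4)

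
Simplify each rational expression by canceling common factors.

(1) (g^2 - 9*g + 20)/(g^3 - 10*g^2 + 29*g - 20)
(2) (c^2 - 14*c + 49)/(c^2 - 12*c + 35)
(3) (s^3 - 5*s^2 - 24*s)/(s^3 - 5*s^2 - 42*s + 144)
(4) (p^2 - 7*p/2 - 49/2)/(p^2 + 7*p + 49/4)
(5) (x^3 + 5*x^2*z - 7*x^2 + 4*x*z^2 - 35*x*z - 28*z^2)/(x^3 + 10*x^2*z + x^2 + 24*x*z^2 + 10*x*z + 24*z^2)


(1) = 1/(g - 1)
(2) = (c - 7)/(c - 5)
(3) = (s^2 + 3*s)/(s^2 + 3*s - 18)
(4) = (2*p - 14)/(2*p + 7)
(5) = (x^2 + x*z - 7*x - 7*z)/(x^2 + 6*x*z + x + 6*z)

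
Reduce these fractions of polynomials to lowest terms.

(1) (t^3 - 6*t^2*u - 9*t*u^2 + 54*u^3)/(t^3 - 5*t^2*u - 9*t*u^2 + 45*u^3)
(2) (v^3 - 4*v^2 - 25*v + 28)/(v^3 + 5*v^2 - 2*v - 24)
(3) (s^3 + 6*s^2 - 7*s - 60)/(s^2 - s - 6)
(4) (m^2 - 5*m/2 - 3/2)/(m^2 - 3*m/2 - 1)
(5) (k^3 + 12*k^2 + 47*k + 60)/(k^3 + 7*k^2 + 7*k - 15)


(1) = (t - 6*u)/(t - 5*u)
(2) = (v^2 - 8*v + 7)/(v^2 + v - 6)
(3) = (s^2 + 9*s + 20)/(s + 2)
(4) = (m - 3)/(m - 2)
(5) = (k + 4)/(k - 1)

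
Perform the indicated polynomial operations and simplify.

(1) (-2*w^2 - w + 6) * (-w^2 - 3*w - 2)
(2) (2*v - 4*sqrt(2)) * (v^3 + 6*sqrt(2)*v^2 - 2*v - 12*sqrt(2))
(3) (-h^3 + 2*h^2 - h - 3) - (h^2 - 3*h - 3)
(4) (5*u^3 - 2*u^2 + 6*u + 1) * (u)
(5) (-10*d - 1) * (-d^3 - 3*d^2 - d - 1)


(1) = 2*w^4 + 7*w^3 + w^2 - 16*w - 12
(2) = 2*v^4 + 8*sqrt(2)*v^3 - 52*v^2 - 16*sqrt(2)*v + 96
(3) = -h^3 + h^2 + 2*h
(4) = 5*u^4 - 2*u^3 + 6*u^2 + u
(5) = 10*d^4 + 31*d^3 + 13*d^2 + 11*d + 1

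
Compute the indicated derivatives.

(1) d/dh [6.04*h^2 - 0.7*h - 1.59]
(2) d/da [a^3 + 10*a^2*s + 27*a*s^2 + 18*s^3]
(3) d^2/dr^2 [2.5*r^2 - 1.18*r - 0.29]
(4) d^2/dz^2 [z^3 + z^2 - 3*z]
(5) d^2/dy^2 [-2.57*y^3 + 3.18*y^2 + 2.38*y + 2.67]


(1) = 12.08*h - 0.7
(2) = 3*a^2 + 20*a*s + 27*s^2
(3) = 5.00000000000000
(4) = 6*z + 2
(5) = 6.36 - 15.42*y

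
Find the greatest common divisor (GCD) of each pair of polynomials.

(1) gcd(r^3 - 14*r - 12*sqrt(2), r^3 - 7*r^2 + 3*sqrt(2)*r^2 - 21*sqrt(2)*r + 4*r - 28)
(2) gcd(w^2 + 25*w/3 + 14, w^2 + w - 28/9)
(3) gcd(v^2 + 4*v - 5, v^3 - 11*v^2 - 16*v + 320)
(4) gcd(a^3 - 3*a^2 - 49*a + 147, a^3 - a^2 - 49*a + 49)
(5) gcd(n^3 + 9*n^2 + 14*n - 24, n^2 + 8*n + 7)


(1) = gcd((r - 3*sqrt(2))*(r + sqrt(2))*(r + 2*sqrt(2)), (r - 7)*(r + sqrt(2))*(r + 2*sqrt(2))) = r^2 + 3*sqrt(2)*r + 4
(2) = w + 7/3
(3) = gcd((v - 1)*(v + 5), (v - 8)^2*(v + 5)) = v + 5
(4) = gcd((a - 7)*(a - 3)*(a + 7), (a - 7)*(a - 1)*(a + 7)) = a^2 - 49
(5) = gcd((n - 1)*(n + 4)*(n + 6), (n + 1)*(n + 7)) = 1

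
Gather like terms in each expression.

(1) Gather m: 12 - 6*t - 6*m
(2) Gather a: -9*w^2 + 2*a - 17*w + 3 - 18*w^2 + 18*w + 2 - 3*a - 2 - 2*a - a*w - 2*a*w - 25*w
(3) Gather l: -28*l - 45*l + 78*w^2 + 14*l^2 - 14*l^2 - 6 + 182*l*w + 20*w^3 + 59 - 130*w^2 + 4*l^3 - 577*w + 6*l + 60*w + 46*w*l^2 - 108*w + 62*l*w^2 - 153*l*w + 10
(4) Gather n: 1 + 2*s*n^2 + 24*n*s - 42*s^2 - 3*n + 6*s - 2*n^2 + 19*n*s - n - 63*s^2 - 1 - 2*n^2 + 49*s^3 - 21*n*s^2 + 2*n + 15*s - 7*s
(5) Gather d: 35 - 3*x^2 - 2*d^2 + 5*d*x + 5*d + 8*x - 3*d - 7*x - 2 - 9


(1) = -6*m - 6*t + 12
(2) = a*(-3*w - 3) - 27*w^2 - 24*w + 3
(3) = 4*l^3 + 46*l^2*w + l*(62*w^2 + 29*w - 67) + 20*w^3 - 52*w^2 - 625*w + 63
(4) = n^2*(2*s - 4) + n*(-21*s^2 + 43*s - 2) + 49*s^3 - 105*s^2 + 14*s
(5) = -2*d^2 + d*(5*x + 2) - 3*x^2 + x + 24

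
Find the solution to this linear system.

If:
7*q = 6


Then:
q = 6/7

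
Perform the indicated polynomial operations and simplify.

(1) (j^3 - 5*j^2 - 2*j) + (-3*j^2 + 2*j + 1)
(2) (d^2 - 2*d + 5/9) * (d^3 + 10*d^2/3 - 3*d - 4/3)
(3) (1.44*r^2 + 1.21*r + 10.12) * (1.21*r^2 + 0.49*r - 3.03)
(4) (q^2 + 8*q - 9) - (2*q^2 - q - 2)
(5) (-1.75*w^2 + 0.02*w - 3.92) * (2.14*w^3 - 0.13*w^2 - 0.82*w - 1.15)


(1) = j^3 - 8*j^2 + 1
(2) = d^5 + 4*d^4/3 - 82*d^3/9 + 176*d^2/27 + d - 20/27
(3) = 1.7424*r^4 + 2.1697*r^3 + 8.4749*r^2 + 1.2925*r - 30.6636
(4) = -q^2 + 9*q - 7
(5) = -3.745*w^5 + 0.2703*w^4 - 6.9564*w^3 + 2.5057*w^2 + 3.1914*w + 4.508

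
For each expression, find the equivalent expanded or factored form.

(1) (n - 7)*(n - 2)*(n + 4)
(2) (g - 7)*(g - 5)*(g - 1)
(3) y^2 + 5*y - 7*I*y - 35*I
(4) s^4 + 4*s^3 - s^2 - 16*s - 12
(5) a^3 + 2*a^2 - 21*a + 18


(1) = n^3 - 5*n^2 - 22*n + 56
(2) = g^3 - 13*g^2 + 47*g - 35
(3) = (y + 5)*(y - 7*I)
(4) = (s - 2)*(s + 1)*(s + 2)*(s + 3)
(5) = (a - 3)*(a - 1)*(a + 6)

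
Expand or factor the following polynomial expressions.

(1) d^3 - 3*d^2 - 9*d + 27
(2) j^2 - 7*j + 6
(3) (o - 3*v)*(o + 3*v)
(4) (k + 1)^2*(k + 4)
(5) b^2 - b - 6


(1) = (d - 3)^2*(d + 3)
(2) = (j - 6)*(j - 1)
(3) = o^2 - 9*v^2
(4) = k^3 + 6*k^2 + 9*k + 4
(5) = (b - 3)*(b + 2)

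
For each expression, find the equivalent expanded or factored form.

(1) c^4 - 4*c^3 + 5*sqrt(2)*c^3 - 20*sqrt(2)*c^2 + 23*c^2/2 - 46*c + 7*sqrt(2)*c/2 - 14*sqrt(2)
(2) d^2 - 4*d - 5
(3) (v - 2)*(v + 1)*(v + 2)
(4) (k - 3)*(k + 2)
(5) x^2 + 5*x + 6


(1) = (c - 4)*(c + sqrt(2)/2)*(c + sqrt(2))*(c + 7*sqrt(2)/2)
(2) = (d - 5)*(d + 1)
(3) = v^3 + v^2 - 4*v - 4
(4) = k^2 - k - 6
(5) = (x + 2)*(x + 3)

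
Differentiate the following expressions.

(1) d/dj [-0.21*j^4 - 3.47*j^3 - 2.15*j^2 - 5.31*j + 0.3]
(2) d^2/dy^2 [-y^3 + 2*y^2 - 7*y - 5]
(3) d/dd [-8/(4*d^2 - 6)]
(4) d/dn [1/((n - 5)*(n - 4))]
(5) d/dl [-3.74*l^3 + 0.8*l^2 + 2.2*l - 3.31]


(1) = -0.84*j^3 - 10.41*j^2 - 4.3*j - 5.31
(2) = 4 - 6*y
(3) = 16*d/(2*d^2 - 3)^2
(4) = (9 - 2*n)/(n^4 - 18*n^3 + 121*n^2 - 360*n + 400)
(5) = -11.22*l^2 + 1.6*l + 2.2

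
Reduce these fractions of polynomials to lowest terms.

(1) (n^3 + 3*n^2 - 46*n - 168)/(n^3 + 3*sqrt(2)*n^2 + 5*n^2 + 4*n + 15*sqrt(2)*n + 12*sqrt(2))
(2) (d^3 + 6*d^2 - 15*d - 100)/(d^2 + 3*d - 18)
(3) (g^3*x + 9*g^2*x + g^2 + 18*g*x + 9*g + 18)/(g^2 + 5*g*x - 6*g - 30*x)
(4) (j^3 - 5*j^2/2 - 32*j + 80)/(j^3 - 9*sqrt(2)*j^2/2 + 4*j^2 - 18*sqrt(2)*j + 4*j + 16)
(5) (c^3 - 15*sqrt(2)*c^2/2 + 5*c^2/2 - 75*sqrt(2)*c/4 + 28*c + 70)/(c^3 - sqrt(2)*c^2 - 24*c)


(1) = (n^2 - n - 42)/(n^2 + n*(1 + 3*sqrt(2)) + 3*sqrt(2))
(2) = (d^3 + 6*d^2 - 15*d - 100)/(d^2 + 3*d - 18)
(3) = (g^3*x + 9*g^2*x + g^2 + 18*g*x + 9*g + 18)/(g^2 + 5*g*x - 6*g - 30*x)
(4) = (4*j^2 + j*(-10 + 16*sqrt(2)) - 40*sqrt(2))/(4*j^2 + j*(16 - 2*sqrt(2)) - 8*sqrt(2))
(5) = (4*c^2 + c*(10 - 14*sqrt(2)) - 35*sqrt(2))/(4*c^2 + 12*sqrt(2)*c)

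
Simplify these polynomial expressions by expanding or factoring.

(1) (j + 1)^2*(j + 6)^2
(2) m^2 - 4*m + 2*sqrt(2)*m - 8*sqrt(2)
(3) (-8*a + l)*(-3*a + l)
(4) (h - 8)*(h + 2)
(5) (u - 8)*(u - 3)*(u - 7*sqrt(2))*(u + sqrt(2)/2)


(1) = j^4 + 14*j^3 + 61*j^2 + 84*j + 36
(2) = (m - 4)*(m + 2*sqrt(2))
(3) = 24*a^2 - 11*a*l + l^2
(4) = h^2 - 6*h - 16
(5) = u^4 - 11*u^3 - 13*sqrt(2)*u^3/2 + 17*u^2 + 143*sqrt(2)*u^2/2 - 156*sqrt(2)*u + 77*u - 168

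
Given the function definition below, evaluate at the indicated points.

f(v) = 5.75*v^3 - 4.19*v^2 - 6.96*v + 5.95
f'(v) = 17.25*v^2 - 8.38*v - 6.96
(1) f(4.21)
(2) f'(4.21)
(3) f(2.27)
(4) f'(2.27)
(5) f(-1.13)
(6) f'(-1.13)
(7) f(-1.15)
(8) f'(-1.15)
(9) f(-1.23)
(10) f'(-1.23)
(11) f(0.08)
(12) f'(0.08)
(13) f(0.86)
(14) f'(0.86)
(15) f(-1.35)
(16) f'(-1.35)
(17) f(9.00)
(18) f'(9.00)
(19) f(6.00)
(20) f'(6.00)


(1) = 331.44
(2) = 263.50
(3) = 35.82
(4) = 62.90
(5) = 0.17
(6) = 24.54
(7) = -0.33
(8) = 25.49
(9) = -2.53
(10) = 29.44
(11) = 5.37
(12) = -7.52
(13) = 0.52
(14) = -1.41
(15) = -6.44
(16) = 35.79
(17) = 3795.67
(18) = 1314.87
(19) = 1055.35
(20) = 563.76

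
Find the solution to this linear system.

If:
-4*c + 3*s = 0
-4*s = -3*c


Then:
c = 0
s = 0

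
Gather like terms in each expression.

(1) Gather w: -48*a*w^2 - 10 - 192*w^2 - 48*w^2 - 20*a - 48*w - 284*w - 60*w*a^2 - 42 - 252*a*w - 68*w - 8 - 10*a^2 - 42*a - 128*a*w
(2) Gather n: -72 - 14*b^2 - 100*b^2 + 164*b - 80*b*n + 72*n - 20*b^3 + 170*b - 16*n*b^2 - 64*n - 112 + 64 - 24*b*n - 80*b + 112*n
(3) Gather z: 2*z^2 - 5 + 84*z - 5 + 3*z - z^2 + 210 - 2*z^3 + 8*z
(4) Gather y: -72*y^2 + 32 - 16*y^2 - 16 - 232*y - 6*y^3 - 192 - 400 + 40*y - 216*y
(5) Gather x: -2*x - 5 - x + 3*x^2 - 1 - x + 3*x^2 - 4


(1) = -10*a^2 - 62*a + w^2*(-48*a - 240) + w*(-60*a^2 - 380*a - 400) - 60
(2) = -20*b^3 - 114*b^2 + 254*b + n*(-16*b^2 - 104*b + 120) - 120
(3) = -2*z^3 + z^2 + 95*z + 200
(4) = -6*y^3 - 88*y^2 - 408*y - 576
(5) = 6*x^2 - 4*x - 10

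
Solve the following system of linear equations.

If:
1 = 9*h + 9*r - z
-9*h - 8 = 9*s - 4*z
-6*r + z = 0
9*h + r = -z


Then:
h = 7/36
r = -1/4
s = -7/4
z = -3/2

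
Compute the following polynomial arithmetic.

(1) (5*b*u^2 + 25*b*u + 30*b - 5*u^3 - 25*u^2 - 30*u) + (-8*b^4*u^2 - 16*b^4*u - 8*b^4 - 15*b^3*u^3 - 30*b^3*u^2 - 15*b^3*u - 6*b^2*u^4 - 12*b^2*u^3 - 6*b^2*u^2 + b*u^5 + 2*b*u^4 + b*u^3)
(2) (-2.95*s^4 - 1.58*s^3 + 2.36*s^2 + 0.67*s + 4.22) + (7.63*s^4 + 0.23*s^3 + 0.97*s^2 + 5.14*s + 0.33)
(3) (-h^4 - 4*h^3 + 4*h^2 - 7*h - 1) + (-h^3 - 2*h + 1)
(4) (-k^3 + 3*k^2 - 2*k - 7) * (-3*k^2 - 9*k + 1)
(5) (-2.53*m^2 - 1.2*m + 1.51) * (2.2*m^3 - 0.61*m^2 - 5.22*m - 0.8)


(1) = -8*b^4*u^2 - 16*b^4*u - 8*b^4 - 15*b^3*u^3 - 30*b^3*u^2 - 15*b^3*u - 6*b^2*u^4 - 12*b^2*u^3 - 6*b^2*u^2 + b*u^5 + 2*b*u^4 + b*u^3 + 5*b*u^2 + 25*b*u + 30*b - 5*u^3 - 25*u^2 - 30*u
(2) = 4.68*s^4 - 1.35*s^3 + 3.33*s^2 + 5.81*s + 4.55
(3) = -h^4 - 5*h^3 + 4*h^2 - 9*h
(4) = 3*k^5 - 22*k^3 + 42*k^2 + 61*k - 7
(5) = -5.566*m^5 - 1.0967*m^4 + 17.2606*m^3 + 7.3669*m^2 - 6.9222*m - 1.208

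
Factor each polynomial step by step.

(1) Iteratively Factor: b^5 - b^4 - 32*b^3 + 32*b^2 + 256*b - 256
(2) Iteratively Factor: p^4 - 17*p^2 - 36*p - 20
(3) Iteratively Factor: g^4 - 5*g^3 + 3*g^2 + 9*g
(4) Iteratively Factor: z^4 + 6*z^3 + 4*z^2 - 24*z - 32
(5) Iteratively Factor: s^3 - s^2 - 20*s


(1) = (b + 4)*(b^4 - 5*b^3 - 12*b^2 + 80*b - 64) = (b - 4)*(b + 4)*(b^3 - b^2 - 16*b + 16) = (b - 4)^2*(b + 4)*(b^2 + 3*b - 4) = (b - 4)^2*(b + 4)^2*(b - 1)
(2) = (p - 5)*(p^3 + 5*p^2 + 8*p + 4) = (p - 5)*(p + 1)*(p^2 + 4*p + 4) = (p - 5)*(p + 1)*(p + 2)*(p + 2)
(3) = (g)*(g^3 - 5*g^2 + 3*g + 9) = g*(g - 3)*(g^2 - 2*g - 3) = g*(g - 3)^2*(g + 1)
(4) = (z + 4)*(z^3 + 2*z^2 - 4*z - 8) = (z - 2)*(z + 4)*(z^2 + 4*z + 4) = (z - 2)*(z + 2)*(z + 4)*(z + 2)
(5) = (s)*(s^2 - s - 20) = s*(s - 5)*(s + 4)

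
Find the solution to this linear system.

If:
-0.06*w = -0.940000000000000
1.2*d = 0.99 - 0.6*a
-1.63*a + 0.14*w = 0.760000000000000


Then:
a = 0.88
d = 0.39
w = 15.67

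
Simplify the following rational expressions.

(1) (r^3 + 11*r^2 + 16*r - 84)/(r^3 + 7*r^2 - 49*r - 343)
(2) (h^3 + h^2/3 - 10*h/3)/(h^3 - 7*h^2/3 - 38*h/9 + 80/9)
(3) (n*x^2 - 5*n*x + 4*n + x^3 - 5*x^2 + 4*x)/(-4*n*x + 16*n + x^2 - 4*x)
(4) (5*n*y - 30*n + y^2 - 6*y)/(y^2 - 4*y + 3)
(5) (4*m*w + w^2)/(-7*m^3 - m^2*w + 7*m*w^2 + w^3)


(1) = (r^2 + 4*r - 12)/(r^2 - 49)
(2) = 3*h/(3*h - 8)
(3) = (n*x - n + x^2 - x)/(-4*n + x)
(4) = (5*n*y - 30*n + y^2 - 6*y)/(y^2 - 4*y + 3)
(5) = (4*m*w + w^2)/(-7*m^3 - m^2*w + 7*m*w^2 + w^3)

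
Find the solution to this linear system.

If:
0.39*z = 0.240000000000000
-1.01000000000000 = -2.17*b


Then:
b = 0.47
z = 0.62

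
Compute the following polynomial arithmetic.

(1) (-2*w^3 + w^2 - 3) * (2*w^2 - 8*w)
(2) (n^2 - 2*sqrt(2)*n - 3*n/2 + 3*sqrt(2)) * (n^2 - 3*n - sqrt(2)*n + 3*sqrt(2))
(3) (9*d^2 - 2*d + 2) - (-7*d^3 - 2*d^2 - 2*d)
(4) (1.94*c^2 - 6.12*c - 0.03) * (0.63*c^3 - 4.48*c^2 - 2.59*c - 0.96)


(1) = -4*w^5 + 18*w^4 - 8*w^3 - 6*w^2 + 24*w
(2) = n^4 - 9*n^3/2 - 3*sqrt(2)*n^3 + 17*n^2/2 + 27*sqrt(2)*n^2/2 - 27*sqrt(2)*n/2 - 18*n + 18
(3) = 7*d^3 + 11*d^2 + 2
(4) = 1.2222*c^5 - 12.5468*c^4 + 22.3741*c^3 + 14.1228*c^2 + 5.9529*c + 0.0288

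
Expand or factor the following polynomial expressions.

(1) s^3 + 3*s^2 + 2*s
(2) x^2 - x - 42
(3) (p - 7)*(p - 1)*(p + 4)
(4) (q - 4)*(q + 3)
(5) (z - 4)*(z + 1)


(1) = s*(s + 1)*(s + 2)
(2) = (x - 7)*(x + 6)
(3) = p^3 - 4*p^2 - 25*p + 28
(4) = q^2 - q - 12
(5) = z^2 - 3*z - 4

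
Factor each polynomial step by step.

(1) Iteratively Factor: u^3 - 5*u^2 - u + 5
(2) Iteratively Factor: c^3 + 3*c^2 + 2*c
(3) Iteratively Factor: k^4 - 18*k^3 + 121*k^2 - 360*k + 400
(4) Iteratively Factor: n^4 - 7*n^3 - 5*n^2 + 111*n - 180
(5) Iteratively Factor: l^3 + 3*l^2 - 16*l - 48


(1) = (u - 1)*(u^2 - 4*u - 5) = (u - 1)*(u + 1)*(u - 5)
(2) = (c + 1)*(c^2 + 2*c) = c*(c + 1)*(c + 2)
(3) = (k - 5)*(k^3 - 13*k^2 + 56*k - 80) = (k - 5)^2*(k^2 - 8*k + 16) = (k - 5)^2*(k - 4)*(k - 4)
(4) = (n - 3)*(n^3 - 4*n^2 - 17*n + 60) = (n - 5)*(n - 3)*(n^2 + n - 12) = (n - 5)*(n - 3)^2*(n + 4)
(5) = (l + 3)*(l^2 - 16) = (l + 3)*(l + 4)*(l - 4)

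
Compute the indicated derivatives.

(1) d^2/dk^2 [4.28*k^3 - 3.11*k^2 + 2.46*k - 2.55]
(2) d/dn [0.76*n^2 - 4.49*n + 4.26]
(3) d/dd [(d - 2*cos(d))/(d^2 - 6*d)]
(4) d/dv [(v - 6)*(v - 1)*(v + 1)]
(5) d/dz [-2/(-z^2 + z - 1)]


(1) = 25.68*k - 6.22
(2) = 1.52*n - 4.49
(3) = (d*(d - 6)*(2*sin(d) + 1) + (6 - 2*d)*(d - 2*cos(d)))/(d^2*(d - 6)^2)
(4) = 3*v^2 - 12*v - 1
(5) = 2*(1 - 2*z)/(z^2 - z + 1)^2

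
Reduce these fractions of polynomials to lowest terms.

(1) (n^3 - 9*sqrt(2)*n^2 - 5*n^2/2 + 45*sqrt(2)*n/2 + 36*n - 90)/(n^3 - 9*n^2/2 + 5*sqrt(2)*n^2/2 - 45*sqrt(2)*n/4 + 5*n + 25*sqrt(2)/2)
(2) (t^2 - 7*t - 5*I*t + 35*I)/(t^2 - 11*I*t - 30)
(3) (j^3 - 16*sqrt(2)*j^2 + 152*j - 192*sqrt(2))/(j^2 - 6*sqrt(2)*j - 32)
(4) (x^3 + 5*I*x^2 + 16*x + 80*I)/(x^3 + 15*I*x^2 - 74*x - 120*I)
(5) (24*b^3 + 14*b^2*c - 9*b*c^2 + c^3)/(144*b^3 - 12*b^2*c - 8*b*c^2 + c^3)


(1) = (8*n^2 - 72*sqrt(2)*n + 288)/(8*n^2 + n*(-16 + 20*sqrt(2)) - 40*sqrt(2))
(2) = (t - 7)/(t - 6*I)
(3) = (j^2 - 8*sqrt(2)*j + 24)/(j + 2*sqrt(2))
(4) = (x - 4*I)/(x + 6*I)
(5) = (4*b^2 + 3*b*c - c^2)/(24*b^2 + 2*b*c - c^2)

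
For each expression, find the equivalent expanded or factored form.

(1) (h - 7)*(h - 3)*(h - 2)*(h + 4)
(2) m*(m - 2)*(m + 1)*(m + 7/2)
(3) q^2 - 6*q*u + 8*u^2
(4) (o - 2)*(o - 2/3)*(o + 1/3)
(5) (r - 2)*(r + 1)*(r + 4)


(1) = h^4 - 8*h^3 - 7*h^2 + 122*h - 168
(2) = m^4 + 5*m^3/2 - 11*m^2/2 - 7*m
(3) = (q - 4*u)*(q - 2*u)
(4) = o^3 - 7*o^2/3 + 4*o/9 + 4/9
(5) = r^3 + 3*r^2 - 6*r - 8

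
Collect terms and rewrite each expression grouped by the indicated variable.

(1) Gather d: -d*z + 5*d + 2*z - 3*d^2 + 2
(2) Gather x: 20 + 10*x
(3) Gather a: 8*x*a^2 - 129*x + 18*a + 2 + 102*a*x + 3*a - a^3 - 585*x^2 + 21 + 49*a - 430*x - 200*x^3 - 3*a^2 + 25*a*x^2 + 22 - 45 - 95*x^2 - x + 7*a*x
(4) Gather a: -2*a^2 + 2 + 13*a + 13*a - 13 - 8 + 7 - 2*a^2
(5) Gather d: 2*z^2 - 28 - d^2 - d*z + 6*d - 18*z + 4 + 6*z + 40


(1) = -3*d^2 + d*(5 - z) + 2*z + 2
(2) = 10*x + 20
(3) = -a^3 + a^2*(8*x - 3) + a*(25*x^2 + 109*x + 70) - 200*x^3 - 680*x^2 - 560*x
(4) = -4*a^2 + 26*a - 12
(5) = -d^2 + d*(6 - z) + 2*z^2 - 12*z + 16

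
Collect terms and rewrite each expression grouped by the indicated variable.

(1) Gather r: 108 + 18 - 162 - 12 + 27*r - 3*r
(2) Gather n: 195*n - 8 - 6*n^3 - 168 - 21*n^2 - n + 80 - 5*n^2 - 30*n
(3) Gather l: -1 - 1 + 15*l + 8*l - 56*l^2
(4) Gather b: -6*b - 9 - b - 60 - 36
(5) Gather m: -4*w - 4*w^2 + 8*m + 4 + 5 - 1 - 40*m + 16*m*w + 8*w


(1) = 24*r - 48
(2) = -6*n^3 - 26*n^2 + 164*n - 96
(3) = -56*l^2 + 23*l - 2
(4) = -7*b - 105
(5) = m*(16*w - 32) - 4*w^2 + 4*w + 8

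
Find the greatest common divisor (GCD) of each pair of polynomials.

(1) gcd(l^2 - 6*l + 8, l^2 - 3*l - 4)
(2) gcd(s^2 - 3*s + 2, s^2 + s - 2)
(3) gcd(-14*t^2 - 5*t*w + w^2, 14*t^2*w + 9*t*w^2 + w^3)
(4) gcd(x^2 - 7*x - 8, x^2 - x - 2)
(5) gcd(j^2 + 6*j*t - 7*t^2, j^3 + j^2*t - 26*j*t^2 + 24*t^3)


(1) = gcd((l - 4)*(l - 2), (l - 4)*(l + 1)) = l - 4
(2) = gcd((s - 2)*(s - 1), (s - 1)*(s + 2)) = s - 1
(3) = gcd((-7*t + w)*(2*t + w), w*(2*t + w)*(7*t + w)) = 2*t + w
(4) = x + 1
(5) = -j + t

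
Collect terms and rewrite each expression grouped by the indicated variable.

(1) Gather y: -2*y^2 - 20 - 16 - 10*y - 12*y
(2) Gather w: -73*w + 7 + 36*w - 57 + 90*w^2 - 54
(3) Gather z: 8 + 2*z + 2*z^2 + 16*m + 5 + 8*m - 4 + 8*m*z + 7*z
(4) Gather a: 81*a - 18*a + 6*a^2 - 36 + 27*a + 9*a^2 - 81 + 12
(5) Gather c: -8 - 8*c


(1) = -2*y^2 - 22*y - 36
(2) = 90*w^2 - 37*w - 104
(3) = 24*m + 2*z^2 + z*(8*m + 9) + 9
(4) = 15*a^2 + 90*a - 105
(5) = -8*c - 8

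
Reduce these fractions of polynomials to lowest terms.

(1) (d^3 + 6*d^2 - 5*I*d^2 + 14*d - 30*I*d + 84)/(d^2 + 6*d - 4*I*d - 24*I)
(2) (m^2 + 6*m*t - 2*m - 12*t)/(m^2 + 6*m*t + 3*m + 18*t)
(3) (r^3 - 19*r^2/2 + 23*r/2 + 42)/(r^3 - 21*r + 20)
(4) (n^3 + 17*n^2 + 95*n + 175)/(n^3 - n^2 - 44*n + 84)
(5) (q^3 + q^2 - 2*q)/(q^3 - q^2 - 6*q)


(1) = (d^2 - 5*I*d + 14)/(d - 4*I)
(2) = (m - 2)/(m + 3)
(3) = (2*r^2 - 11*r - 21)/(2*r^2 + 8*r - 10)
(4) = (n^2 + 10*n + 25)/(n^2 - 8*n + 12)
(5) = (q - 1)/(q - 3)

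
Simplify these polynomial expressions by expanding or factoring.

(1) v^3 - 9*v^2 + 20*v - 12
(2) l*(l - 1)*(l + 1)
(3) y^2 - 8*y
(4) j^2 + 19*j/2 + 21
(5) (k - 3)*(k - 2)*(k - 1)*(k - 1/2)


(1) = (v - 6)*(v - 2)*(v - 1)
(2) = l^3 - l
(3) = y*(y - 8)
(4) = (j + 7/2)*(j + 6)
(5) = k^4 - 13*k^3/2 + 14*k^2 - 23*k/2 + 3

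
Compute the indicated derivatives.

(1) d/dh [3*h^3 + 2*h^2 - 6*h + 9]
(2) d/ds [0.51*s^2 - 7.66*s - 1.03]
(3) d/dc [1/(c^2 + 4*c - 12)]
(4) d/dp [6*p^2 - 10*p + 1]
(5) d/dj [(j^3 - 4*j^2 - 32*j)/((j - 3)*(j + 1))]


(1) = 9*h^2 + 4*h - 6
(2) = 1.02*s - 7.66
(3) = 2*(-c - 2)/(c^2 + 4*c - 12)^2
(4) = 12*p - 10
(5) = (j^4 - 4*j^3 + 31*j^2 + 24*j + 96)/(j^4 - 4*j^3 - 2*j^2 + 12*j + 9)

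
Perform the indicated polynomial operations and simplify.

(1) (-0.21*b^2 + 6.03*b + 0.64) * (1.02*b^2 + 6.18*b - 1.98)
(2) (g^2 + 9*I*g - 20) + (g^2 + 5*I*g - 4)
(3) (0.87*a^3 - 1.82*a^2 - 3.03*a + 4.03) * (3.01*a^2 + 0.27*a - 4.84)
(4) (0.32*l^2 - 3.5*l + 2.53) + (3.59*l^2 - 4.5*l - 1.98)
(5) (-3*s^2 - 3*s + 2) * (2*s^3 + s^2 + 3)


(1) = -0.2142*b^4 + 4.8528*b^3 + 38.334*b^2 - 7.9842*b - 1.2672
(2) = 2*g^2 + 14*I*g - 24
(3) = 2.6187*a^5 - 5.2433*a^4 - 13.8225*a^3 + 20.121*a^2 + 15.7533*a - 19.5052
(4) = 3.91*l^2 - 8.0*l + 0.55
(5) = -6*s^5 - 9*s^4 + s^3 - 7*s^2 - 9*s + 6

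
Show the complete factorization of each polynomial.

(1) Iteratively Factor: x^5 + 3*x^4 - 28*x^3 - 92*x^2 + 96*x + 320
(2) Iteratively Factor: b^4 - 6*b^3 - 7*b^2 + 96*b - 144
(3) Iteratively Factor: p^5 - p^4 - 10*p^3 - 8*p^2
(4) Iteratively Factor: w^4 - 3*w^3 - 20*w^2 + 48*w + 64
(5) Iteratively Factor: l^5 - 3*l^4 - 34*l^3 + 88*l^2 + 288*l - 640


(1) = (x + 2)*(x^4 + x^3 - 30*x^2 - 32*x + 160) = (x + 2)*(x + 4)*(x^3 - 3*x^2 - 18*x + 40) = (x - 5)*(x + 2)*(x + 4)*(x^2 + 2*x - 8) = (x - 5)*(x - 2)*(x + 2)*(x + 4)*(x + 4)
(2) = (b - 3)*(b^3 - 3*b^2 - 16*b + 48) = (b - 3)*(b + 4)*(b^2 - 7*b + 12) = (b - 3)^2*(b + 4)*(b - 4)
(3) = (p)*(p^4 - p^3 - 10*p^2 - 8*p) = p*(p + 2)*(p^3 - 3*p^2 - 4*p) = p^2*(p + 2)*(p^2 - 3*p - 4) = p^2*(p - 4)*(p + 2)*(p + 1)
(4) = (w + 1)*(w^3 - 4*w^2 - 16*w + 64) = (w + 1)*(w + 4)*(w^2 - 8*w + 16) = (w - 4)*(w + 1)*(w + 4)*(w - 4)
(5) = (l - 5)*(l^4 + 2*l^3 - 24*l^2 - 32*l + 128) = (l - 5)*(l - 2)*(l^3 + 4*l^2 - 16*l - 64) = (l - 5)*(l - 2)*(l + 4)*(l^2 - 16) = (l - 5)*(l - 4)*(l - 2)*(l + 4)*(l + 4)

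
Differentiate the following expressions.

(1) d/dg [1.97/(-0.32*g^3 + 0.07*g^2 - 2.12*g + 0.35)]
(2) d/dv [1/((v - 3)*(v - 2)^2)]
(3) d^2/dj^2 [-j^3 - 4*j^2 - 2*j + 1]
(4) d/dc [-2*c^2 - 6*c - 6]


(1) = (1.8912*g^2 - 0.2758*g + 4.1764)/(0.32*g^3 - 0.07*g^2 + 2.12*g - 0.35)^2
(2) = ((3 - v)*(v - 2) - 2*(v - 3)^2)/((v - 3)^3*(v - 2)^3)
(3) = -6*j - 8
(4) = -4*c - 6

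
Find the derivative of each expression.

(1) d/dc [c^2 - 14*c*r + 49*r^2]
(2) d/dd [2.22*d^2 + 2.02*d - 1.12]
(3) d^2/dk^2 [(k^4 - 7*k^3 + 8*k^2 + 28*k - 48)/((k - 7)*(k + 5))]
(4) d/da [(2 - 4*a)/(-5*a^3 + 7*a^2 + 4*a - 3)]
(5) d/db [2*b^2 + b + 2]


(1) = 2*c - 14*r
(2) = 4.44*d + 2.02
(3) = 2*(k^6 - 6*k^5 - 93*k^4 + 331*k^3 + 6576*k^2 - 22497*k + 5968)/(k^6 - 6*k^5 - 93*k^4 + 412*k^3 + 3255*k^2 - 7350*k - 42875)
(4) = 2*(-20*a^3 + 29*a^2 - 14*a + 2)/(25*a^6 - 70*a^5 + 9*a^4 + 86*a^3 - 26*a^2 - 24*a + 9)
(5) = 4*b + 1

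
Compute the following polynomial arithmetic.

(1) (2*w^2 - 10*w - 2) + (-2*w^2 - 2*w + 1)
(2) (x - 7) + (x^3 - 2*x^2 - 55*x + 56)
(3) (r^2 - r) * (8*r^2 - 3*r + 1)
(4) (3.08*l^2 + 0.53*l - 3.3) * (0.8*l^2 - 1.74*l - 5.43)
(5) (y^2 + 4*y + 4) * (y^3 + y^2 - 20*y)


(1) = -12*w - 1
(2) = x^3 - 2*x^2 - 54*x + 49
(3) = 8*r^4 - 11*r^3 + 4*r^2 - r
(4) = 2.464*l^4 - 4.9352*l^3 - 20.2866*l^2 + 2.8641*l + 17.919
(5) = y^5 + 5*y^4 - 12*y^3 - 76*y^2 - 80*y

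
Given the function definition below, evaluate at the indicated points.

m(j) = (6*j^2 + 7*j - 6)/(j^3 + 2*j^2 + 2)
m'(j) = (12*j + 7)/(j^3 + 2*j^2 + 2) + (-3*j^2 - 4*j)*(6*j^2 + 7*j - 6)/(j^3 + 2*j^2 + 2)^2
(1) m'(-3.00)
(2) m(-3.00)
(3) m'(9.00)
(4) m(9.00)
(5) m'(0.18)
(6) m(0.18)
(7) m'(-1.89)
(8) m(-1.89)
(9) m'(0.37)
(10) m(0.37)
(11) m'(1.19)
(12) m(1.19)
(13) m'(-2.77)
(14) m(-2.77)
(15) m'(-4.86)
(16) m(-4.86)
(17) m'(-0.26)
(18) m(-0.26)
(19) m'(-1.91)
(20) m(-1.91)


(1) = -4.12
(2) = -3.86
(3) = -0.06
(4) = 0.61
(5) = 5.29
(6) = -2.20
(7) = -7.77
(8) = 0.92
(9) = 5.83
(10) = -1.11
(11) = 0.97
(12) = 1.66
(13) = -9.43
(14) = -5.28
(15) = -0.43
(16) = -1.55
(17) = 0.45
(18) = -3.50
(19) = -8.37
(20) = 1.08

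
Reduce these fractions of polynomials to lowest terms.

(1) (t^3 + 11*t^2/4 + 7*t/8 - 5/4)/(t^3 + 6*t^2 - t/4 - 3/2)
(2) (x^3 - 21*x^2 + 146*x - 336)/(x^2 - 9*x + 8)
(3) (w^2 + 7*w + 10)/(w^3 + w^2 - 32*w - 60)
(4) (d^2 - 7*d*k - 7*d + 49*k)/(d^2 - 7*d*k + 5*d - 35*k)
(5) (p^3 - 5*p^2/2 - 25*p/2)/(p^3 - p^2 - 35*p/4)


(1) = (4*t^2 + 13*t + 10)/(4*t^2 + 26*t + 12)
(2) = (x^2 - 13*x + 42)/(x - 1)
(3) = 1/(w - 6)
(4) = (d - 7)/(d + 5)
(5) = (2*p - 10)/(2*p - 7)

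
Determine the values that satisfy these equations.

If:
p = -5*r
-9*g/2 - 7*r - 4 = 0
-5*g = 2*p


Then:
g = -1/2
p = 5/4
r = -1/4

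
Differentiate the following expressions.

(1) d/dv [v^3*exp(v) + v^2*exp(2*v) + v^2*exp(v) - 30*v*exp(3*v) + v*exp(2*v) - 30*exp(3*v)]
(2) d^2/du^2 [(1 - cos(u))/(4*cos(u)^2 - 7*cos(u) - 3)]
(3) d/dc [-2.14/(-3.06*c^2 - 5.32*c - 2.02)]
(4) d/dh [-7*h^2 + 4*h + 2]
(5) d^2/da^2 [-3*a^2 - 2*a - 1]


(1) = (v^3 + 2*v^2*exp(v) + 4*v^2 - 90*v*exp(2*v) + 4*v*exp(v) + 2*v - 120*exp(2*v) + exp(v))*exp(v)
(2) = (-36*(1 - cos(2*u))^2*cos(u) + 9*(1 - cos(2*u))^2 + 125*cos(u) + 47*cos(2*u) - 63*cos(3*u) + 8*cos(5*u) - 153)/(7*cos(u) - 2*cos(2*u) + 1)^3
(3) = (-13.0968*c - 11.3848)/(3.06*c^2 + 5.32*c + 2.02)^2
(4) = 4 - 14*h
(5) = -6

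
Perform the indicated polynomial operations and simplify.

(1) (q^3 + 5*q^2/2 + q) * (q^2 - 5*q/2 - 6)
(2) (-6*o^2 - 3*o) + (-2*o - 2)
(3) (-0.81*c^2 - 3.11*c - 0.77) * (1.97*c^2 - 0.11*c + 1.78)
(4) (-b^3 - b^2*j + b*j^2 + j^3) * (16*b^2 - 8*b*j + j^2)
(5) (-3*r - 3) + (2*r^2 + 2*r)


(1) = q^5 - 45*q^3/4 - 35*q^2/2 - 6*q
(2) = -6*o^2 - 5*o - 2
(3) = -1.5957*c^4 - 6.0376*c^3 - 2.6166*c^2 - 5.4511*c - 1.3706
(4) = -16*b^5 - 8*b^4*j + 23*b^3*j^2 + 7*b^2*j^3 - 7*b*j^4 + j^5
(5) = 2*r^2 - r - 3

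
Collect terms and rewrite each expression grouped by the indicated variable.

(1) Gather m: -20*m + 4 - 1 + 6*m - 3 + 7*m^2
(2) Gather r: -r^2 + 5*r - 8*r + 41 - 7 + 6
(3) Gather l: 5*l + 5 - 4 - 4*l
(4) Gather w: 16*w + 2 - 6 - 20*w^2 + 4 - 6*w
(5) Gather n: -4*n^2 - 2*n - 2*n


(1) = 7*m^2 - 14*m
(2) = -r^2 - 3*r + 40
(3) = l + 1
(4) = -20*w^2 + 10*w
(5) = -4*n^2 - 4*n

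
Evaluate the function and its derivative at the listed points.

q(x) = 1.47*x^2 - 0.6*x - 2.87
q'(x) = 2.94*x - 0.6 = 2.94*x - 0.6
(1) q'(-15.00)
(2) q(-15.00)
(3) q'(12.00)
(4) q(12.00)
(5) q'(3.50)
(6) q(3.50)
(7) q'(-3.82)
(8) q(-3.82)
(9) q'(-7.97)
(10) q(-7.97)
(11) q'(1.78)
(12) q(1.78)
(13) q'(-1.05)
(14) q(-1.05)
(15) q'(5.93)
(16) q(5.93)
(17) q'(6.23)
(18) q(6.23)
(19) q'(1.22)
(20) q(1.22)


(1) = -44.70
(2) = 336.88
(3) = 34.68
(4) = 201.61
(5) = 9.69
(6) = 13.04
(7) = -11.83
(8) = 20.87
(9) = -24.03
(10) = 95.29
(11) = 4.63
(12) = 0.72
(13) = -3.69
(14) = -0.62
(15) = 16.83
(16) = 45.26
(17) = 17.72
(18) = 50.45
(19) = 2.99
(20) = -1.41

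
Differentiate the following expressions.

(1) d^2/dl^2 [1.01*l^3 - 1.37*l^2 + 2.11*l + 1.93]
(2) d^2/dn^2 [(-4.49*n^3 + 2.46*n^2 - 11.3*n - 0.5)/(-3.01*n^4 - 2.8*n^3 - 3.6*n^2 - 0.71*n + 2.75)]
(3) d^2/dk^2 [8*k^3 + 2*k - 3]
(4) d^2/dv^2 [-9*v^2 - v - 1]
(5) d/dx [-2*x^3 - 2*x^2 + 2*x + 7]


(1) = 6.06*l - 2.74
(2) = (81.359698*n^9 - 133.727076*n^8 + 812.23044*n^7 + 1404.267214*n^6 + 2294.166672*n^5 + 638.6079*n^4 + 2044.412738*n^3 + 939.90465*n^2 + 905.72175*n + 17.3231)/(27.270901*n^12 + 76.10484*n^11 + 168.64428*n^10 + 223.294813*n^9 + 162.858255*n^8 + 32.66256*n^7 - 149.325177*n^6 - 169.74291*n^5 - 65.988345*n^4 + 21.708911*n^3 + 77.516175*n^2 + 16.108125*n - 20.796875)
(3) = 48*k
(4) = -18
(5) = -6*x^2 - 4*x + 2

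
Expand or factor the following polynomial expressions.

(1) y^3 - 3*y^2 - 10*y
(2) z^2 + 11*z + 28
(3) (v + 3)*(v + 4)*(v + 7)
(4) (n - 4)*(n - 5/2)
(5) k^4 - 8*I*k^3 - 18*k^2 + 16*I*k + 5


(1) = y*(y - 5)*(y + 2)
(2) = (z + 4)*(z + 7)
(3) = v^3 + 14*v^2 + 61*v + 84
(4) = n^2 - 13*n/2 + 10
(5) = (k - 5*I)*(k - I)^3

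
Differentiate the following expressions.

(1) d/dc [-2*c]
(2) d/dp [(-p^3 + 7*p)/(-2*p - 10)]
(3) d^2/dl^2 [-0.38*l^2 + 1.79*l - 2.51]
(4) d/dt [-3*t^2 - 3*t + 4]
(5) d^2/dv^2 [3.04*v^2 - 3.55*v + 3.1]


(1) = -2
(2) = (2*p^3 + 15*p^2 - 35)/(2*(p^2 + 10*p + 25))
(3) = -0.760000000000000
(4) = -6*t - 3
(5) = 6.08000000000000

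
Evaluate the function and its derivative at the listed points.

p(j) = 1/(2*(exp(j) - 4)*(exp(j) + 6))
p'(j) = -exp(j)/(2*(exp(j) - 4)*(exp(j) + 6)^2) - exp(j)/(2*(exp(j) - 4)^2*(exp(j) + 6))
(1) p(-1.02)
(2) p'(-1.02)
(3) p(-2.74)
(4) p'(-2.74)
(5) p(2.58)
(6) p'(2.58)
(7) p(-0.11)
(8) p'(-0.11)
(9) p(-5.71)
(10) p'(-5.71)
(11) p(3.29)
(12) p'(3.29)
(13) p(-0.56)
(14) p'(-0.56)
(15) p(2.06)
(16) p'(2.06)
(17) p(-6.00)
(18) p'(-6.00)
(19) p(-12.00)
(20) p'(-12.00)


(1) = -0.02
(2) = -0.00
(3) = -0.02
(4) = -0.00
(5) = 0.00
(6) = -0.01
(7) = -0.02
(8) = -0.00
(9) = -0.02
(10) = -0.00
(11) = 0.00
(12) = -0.00
(13) = -0.02
(14) = -0.00
(15) = 0.01
(16) = -0.02
(17) = -0.02
(18) = -0.00
(19) = -0.02
(20) = -0.00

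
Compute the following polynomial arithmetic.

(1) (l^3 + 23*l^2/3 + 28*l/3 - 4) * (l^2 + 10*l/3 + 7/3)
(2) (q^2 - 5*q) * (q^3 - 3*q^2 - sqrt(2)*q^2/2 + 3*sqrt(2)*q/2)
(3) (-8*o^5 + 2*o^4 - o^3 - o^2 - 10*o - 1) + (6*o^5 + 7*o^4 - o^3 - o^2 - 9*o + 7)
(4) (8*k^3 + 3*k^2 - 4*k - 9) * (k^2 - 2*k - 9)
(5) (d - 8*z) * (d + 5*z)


(1) = l^5 + 11*l^4 + 335*l^3/9 + 45*l^2 + 76*l/9 - 28/3
(2) = q^5 - 8*q^4 - sqrt(2)*q^4/2 + 4*sqrt(2)*q^3 + 15*q^3 - 15*sqrt(2)*q^2/2
(3) = -2*o^5 + 9*o^4 - 2*o^3 - 2*o^2 - 19*o + 6
(4) = 8*k^5 - 13*k^4 - 82*k^3 - 28*k^2 + 54*k + 81
(5) = d^2 - 3*d*z - 40*z^2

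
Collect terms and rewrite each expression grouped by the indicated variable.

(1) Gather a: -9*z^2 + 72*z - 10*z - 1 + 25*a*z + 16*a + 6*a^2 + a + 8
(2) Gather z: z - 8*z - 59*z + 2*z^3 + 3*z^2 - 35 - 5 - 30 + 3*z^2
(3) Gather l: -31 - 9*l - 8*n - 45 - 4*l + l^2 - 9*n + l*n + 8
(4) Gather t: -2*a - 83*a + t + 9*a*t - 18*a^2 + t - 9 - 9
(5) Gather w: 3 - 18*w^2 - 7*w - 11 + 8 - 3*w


(1) = 6*a^2 + a*(25*z + 17) - 9*z^2 + 62*z + 7
(2) = 2*z^3 + 6*z^2 - 66*z - 70
(3) = l^2 + l*(n - 13) - 17*n - 68
(4) = -18*a^2 - 85*a + t*(9*a + 2) - 18
(5) = -18*w^2 - 10*w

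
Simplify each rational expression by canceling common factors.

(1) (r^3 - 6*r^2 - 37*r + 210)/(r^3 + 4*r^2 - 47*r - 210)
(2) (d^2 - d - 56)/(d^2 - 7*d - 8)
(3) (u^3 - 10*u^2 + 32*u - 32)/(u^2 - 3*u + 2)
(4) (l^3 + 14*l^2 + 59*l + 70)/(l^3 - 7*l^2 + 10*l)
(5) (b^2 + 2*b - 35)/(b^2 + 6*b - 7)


(1) = (r - 5)/(r + 5)
(2) = (d + 7)/(d + 1)
(3) = (u^2 - 8*u + 16)/(u - 1)
(4) = (l^3 + 14*l^2 + 59*l + 70)/(l^3 - 7*l^2 + 10*l)
(5) = (b - 5)/(b - 1)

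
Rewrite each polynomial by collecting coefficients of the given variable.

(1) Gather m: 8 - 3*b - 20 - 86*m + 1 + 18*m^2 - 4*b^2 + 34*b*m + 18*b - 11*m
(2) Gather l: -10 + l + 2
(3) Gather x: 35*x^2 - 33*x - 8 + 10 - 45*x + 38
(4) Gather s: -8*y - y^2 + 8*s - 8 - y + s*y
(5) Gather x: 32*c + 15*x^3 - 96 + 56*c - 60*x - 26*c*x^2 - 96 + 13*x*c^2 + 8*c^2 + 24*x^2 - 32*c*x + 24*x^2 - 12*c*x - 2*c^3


(1) = -4*b^2 + 15*b + 18*m^2 + m*(34*b - 97) - 11
(2) = l - 8
(3) = 35*x^2 - 78*x + 40
(4) = s*(y + 8) - y^2 - 9*y - 8
(5) = -2*c^3 + 8*c^2 + 88*c + 15*x^3 + x^2*(48 - 26*c) + x*(13*c^2 - 44*c - 60) - 192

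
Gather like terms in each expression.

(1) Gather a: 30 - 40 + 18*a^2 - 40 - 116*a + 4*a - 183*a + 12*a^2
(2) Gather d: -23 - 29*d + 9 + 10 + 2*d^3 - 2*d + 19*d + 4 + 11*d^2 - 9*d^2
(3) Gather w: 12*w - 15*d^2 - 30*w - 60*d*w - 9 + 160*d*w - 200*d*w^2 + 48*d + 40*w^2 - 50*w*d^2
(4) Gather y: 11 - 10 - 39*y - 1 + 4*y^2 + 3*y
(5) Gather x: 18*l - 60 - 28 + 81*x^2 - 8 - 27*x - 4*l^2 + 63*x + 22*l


(1) = 30*a^2 - 295*a - 50
(2) = 2*d^3 + 2*d^2 - 12*d
(3) = -15*d^2 + 48*d + w^2*(40 - 200*d) + w*(-50*d^2 + 100*d - 18) - 9
(4) = 4*y^2 - 36*y
(5) = -4*l^2 + 40*l + 81*x^2 + 36*x - 96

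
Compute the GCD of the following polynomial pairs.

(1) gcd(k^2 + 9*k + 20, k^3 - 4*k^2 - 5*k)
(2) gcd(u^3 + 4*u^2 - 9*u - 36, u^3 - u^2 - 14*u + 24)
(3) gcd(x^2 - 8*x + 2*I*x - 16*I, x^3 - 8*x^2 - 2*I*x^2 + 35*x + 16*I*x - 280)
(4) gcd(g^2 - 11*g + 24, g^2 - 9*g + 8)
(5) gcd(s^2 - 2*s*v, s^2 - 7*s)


(1) = gcd((k + 4)*(k + 5), k*(k - 5)*(k + 1)) = 1
(2) = gcd((u - 3)*(u + 3)*(u + 4), (u - 3)*(u - 2)*(u + 4)) = u^2 + u - 12
(3) = x - 8
(4) = g - 8
(5) = gcd(s*(s - 2*v), s*(s - 7)) = s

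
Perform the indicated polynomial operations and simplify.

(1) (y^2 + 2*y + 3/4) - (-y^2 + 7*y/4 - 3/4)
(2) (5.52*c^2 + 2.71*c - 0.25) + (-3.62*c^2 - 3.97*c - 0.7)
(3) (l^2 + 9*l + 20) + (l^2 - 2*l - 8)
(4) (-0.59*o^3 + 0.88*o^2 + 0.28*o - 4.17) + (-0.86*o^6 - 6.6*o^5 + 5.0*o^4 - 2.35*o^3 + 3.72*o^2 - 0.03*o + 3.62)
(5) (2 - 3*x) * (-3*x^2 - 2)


(1) = 2*y^2 + y/4 + 3/2
(2) = 1.9*c^2 - 1.26*c - 0.95
(3) = 2*l^2 + 7*l + 12
(4) = -0.86*o^6 - 6.6*o^5 + 5.0*o^4 - 2.94*o^3 + 4.6*o^2 + 0.25*o - 0.55
(5) = 9*x^3 - 6*x^2 + 6*x - 4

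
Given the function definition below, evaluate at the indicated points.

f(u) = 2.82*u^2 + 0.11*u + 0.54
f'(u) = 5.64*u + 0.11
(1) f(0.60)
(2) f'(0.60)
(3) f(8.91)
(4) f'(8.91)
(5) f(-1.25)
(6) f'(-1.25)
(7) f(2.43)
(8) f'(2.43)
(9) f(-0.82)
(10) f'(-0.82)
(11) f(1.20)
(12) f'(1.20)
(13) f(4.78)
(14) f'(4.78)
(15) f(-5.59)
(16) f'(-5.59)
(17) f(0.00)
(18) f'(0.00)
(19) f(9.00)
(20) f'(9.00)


(1) = 1.62
(2) = 3.49
(3) = 225.39
(4) = 50.36
(5) = 4.81
(6) = -6.94
(7) = 17.46
(8) = 13.82
(9) = 2.35
(10) = -4.51
(11) = 4.73
(12) = 6.88
(13) = 65.50
(14) = 27.07
(15) = 88.04
(16) = -31.42
(17) = 0.54
(18) = 0.11
(19) = 229.95
(20) = 50.87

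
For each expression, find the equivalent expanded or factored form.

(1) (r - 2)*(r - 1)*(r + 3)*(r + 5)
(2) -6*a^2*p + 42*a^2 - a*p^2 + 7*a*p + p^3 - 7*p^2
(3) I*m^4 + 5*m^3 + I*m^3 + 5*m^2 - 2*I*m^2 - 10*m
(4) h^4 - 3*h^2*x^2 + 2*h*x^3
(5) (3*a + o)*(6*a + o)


(1) = r^4 + 5*r^3 - 7*r^2 - 29*r + 30
(2) = (-3*a + p)*(2*a + p)*(p - 7)
(3) = m*(m + 2)*(m - 5*I)*(I*m - I)
(4) = h*(h - x)^2*(h + 2*x)
(5) = 18*a^2 + 9*a*o + o^2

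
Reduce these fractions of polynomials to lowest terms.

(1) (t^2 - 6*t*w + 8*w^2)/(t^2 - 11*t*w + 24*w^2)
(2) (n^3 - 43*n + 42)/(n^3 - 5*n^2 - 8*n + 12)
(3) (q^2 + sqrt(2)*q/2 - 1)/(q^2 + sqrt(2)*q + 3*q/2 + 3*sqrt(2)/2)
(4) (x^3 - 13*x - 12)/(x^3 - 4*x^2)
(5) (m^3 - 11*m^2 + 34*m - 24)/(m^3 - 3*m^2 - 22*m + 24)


(1) = (t^2 - 6*t*w + 8*w^2)/(t^2 - 11*t*w + 24*w^2)
(2) = (n + 7)/(n + 2)
(3) = (4*q - 2*sqrt(2))/(4*q + 6)
(4) = (x^2 + 4*x + 3)/x^2
(5) = (m - 4)/(m + 4)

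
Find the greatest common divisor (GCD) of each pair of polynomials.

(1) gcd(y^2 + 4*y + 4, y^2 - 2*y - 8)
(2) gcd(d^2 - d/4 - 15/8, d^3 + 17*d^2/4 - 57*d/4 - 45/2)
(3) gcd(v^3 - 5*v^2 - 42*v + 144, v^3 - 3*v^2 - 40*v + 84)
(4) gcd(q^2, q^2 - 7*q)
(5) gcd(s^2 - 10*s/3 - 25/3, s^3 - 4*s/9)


(1) = y + 2
(2) = gcd((d - 3/2)*(d + 5/4), (d - 3)*(d + 5/4)*(d + 6)) = d + 5/4
(3) = v + 6
(4) = gcd(q^2, q*(q - 7)) = q
(5) = 1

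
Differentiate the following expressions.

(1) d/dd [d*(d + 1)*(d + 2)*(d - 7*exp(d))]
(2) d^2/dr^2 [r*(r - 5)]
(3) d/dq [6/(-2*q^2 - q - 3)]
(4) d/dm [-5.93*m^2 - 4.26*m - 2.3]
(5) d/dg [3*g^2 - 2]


(1) = -7*d^3*exp(d) + 4*d^3 - 42*d^2*exp(d) + 9*d^2 - 56*d*exp(d) + 4*d - 14*exp(d)
(2) = 2
(3) = 6*(4*q + 1)/(2*q^2 + q + 3)^2
(4) = -11.86*m - 4.26
(5) = 6*g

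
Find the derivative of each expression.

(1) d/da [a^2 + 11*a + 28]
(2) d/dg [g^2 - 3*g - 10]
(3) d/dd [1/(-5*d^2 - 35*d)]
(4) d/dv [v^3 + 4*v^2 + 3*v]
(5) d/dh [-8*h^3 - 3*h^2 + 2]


(1) = 2*a + 11
(2) = 2*g - 3
(3) = (2*d + 7)/(5*d^2*(d + 7)^2)
(4) = 3*v^2 + 8*v + 3
(5) = 6*h*(-4*h - 1)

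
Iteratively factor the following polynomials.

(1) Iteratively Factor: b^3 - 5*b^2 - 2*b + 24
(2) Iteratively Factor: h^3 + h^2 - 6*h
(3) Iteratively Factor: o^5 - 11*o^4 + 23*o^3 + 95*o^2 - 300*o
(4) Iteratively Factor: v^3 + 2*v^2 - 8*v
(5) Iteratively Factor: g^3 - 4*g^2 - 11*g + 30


(1) = (b - 4)*(b^2 - b - 6) = (b - 4)*(b - 3)*(b + 2)
(2) = (h + 3)*(h^2 - 2*h) = (h - 2)*(h + 3)*(h)
(3) = (o - 5)*(o^4 - 6*o^3 - 7*o^2 + 60*o) = (o - 5)*(o + 3)*(o^3 - 9*o^2 + 20*o) = (o - 5)*(o - 4)*(o + 3)*(o^2 - 5*o) = (o - 5)^2*(o - 4)*(o + 3)*(o)
(4) = (v - 2)*(v^2 + 4*v) = (v - 2)*(v + 4)*(v)
(5) = (g - 5)*(g^2 + g - 6) = (g - 5)*(g - 2)*(g + 3)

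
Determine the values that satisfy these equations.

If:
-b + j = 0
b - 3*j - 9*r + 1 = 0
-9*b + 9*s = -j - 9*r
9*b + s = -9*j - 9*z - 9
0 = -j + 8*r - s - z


Then:
b = 161/143
j = 161/143
r = -179/1287
s = 163/143
z = -4348/1287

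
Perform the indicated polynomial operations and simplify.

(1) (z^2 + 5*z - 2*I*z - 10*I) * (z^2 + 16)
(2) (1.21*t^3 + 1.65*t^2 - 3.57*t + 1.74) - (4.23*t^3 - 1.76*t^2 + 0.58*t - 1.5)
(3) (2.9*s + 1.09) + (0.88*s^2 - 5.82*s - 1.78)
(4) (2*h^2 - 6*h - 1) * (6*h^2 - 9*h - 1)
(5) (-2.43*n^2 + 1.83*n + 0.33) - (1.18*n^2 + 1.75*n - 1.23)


(1) = z^4 + 5*z^3 - 2*I*z^3 + 16*z^2 - 10*I*z^2 + 80*z - 32*I*z - 160*I
(2) = -3.02*t^3 + 3.41*t^2 - 4.15*t + 3.24
(3) = 0.88*s^2 - 2.92*s - 0.69
(4) = 12*h^4 - 54*h^3 + 46*h^2 + 15*h + 1
(5) = -3.61*n^2 + 0.08*n + 1.56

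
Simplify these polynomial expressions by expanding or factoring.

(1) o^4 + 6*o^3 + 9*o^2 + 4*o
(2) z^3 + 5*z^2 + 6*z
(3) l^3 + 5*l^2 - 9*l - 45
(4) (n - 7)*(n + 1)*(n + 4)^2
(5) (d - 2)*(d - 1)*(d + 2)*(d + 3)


(1) = o*(o + 1)^2*(o + 4)
(2) = z*(z + 2)*(z + 3)
(3) = (l - 3)*(l + 3)*(l + 5)
(4) = n^4 + 2*n^3 - 39*n^2 - 152*n - 112
(5) = d^4 + 2*d^3 - 7*d^2 - 8*d + 12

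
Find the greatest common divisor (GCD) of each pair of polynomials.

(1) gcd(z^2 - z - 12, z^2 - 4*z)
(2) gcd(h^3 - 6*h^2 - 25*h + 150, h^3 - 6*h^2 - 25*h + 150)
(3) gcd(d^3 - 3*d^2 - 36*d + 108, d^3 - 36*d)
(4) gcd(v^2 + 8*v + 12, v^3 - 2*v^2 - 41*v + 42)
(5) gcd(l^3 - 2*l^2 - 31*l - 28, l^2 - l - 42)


(1) = z - 4
(2) = gcd((h - 6)*(h - 5)*(h + 5), (h - 6)*(h - 5)*(h + 5)) = h^3 - 6*h^2 - 25*h + 150
(3) = d^2 - 36
(4) = v + 6
(5) = gcd((l - 7)*(l + 1)*(l + 4), (l - 7)*(l + 6)) = l - 7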